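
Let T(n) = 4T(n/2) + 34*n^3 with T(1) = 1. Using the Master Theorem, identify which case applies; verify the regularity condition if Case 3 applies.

a=4, b=2, f(n)=34*n^3.
log_2(4) = 2 < 3.
f(n) = Omega(n^(2+epsilon)) for some epsilon > 0, so Case 3 is the candidate.
Regularity: a*f(n/b) = 4*34*(n/2)^3 = (4/8)*34*n^3 <= c*f(n) with c = 4/8 < 1. Satisfied.
Case 3: T(n) = Theta(n^3).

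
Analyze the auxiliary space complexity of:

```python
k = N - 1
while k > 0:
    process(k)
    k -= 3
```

Space complexity: O(1).
Only a constant amount of auxiliary storage is used; nothing grows with n.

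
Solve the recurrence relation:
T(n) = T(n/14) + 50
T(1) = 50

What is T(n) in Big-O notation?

Each step divides n by 14 and adds 50. After log_14(n) steps, T(n) = O(log n).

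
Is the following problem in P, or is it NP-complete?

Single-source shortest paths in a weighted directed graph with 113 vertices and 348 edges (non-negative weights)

This problem is in P: Dijkstra's algorithm runs in O((V+E) log V).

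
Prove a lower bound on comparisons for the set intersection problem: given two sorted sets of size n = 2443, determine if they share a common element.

For two sorted arrays of size n = 2443, any correct algorithm must examine Omega(n) elements. If fewer are examined, an adversary places a common element in an unexamined gap. A merge-based scan achieves O(n), so the bound is tight.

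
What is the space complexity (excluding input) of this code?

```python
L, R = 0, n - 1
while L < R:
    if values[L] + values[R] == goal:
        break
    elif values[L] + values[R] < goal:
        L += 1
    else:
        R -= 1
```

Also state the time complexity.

Space complexity: O(1).
Only a constant amount of auxiliary storage is used; nothing grows with n.
Time complexity: O(n).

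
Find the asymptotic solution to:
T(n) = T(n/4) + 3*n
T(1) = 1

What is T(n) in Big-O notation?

Geometric series: 3*n*(1 + 1/4 + 1/4^2 + ...) = O(n). T(n) = O(n).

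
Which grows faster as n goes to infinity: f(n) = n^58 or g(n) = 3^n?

g(n) = 3^n grows faster: any exponential with base > 1 dominates every polynomial.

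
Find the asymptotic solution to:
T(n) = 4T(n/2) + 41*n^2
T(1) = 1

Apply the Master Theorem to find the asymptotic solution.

a=4, b=2, f(n)=41*n^2. log_2(4) = 2. Case 2: T(n) = O(n^2 log n).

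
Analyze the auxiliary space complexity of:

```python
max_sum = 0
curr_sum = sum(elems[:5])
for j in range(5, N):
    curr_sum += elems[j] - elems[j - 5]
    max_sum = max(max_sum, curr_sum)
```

Space complexity: O(1).
Only a constant amount of auxiliary storage is used; nothing grows with n.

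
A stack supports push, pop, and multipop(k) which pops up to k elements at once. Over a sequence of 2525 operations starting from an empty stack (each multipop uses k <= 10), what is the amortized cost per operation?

Each element is pushed exactly once and popped at most once (whether by pop or as part of a multipop). So the total number of individual pops over the whole sequence is at most the number of pushes, which is at most 2525. Total work <= 2 * 2525, hence O(1) amortized per operation.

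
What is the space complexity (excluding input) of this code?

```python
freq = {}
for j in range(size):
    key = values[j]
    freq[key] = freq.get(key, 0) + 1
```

Space complexity: O(n).
Auxiliary storage grows linearly with the input size n in the worst case.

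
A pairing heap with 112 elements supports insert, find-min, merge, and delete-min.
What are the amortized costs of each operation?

Pairing heaps are self-adjusting heap-ordered trees. Insert and merge link two roots: O(1). Find-min reads the root: O(1). Delete-min removes the root, then pairs children in two passes; amortized cost is O(log 112) = O(log n).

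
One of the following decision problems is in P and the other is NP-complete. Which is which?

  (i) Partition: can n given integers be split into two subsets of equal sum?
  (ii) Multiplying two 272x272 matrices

(i) is NP-complete: Subset Sum reduces to it (one of Karp's 21 NP-complete problems).
(ii) is P: the schoolbook algorithm runs in O(n^3).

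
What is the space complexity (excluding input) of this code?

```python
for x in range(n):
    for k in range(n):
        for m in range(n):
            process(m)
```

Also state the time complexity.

Space complexity: O(1).
Only a constant amount of auxiliary storage is used; nothing grows with n.
Time complexity: O(n^3).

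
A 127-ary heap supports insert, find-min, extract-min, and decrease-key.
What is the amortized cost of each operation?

The 127-ary heap has height O(log_127 n). Insert sifts up: O(log_127 n). Find-min reads the root: O(1). Extract-min sifts down comparing 127 children per level: O(127 * log_127 n). Decrease-key sifts up: O(log_127 n).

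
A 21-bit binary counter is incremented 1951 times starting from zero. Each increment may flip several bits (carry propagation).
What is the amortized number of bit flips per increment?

Bit i flips on every 2^i-th increment, so over 1951 increments bit i flips floor(1951/2^i) times. Summing over i: total flips < 2 * 1951. Amortized: < 2 = O(1) per increment.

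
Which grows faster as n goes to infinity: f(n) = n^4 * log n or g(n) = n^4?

f(n) = n^4 * log n grows faster: extra log n factor -> infinity.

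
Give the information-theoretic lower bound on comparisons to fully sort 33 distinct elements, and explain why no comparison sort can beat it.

A comparison sort is a binary decision tree whose leaves are the 33! = 8683317618811886495518194401280000000 possible output permutations. A binary tree with L leaves has height >= ceil(log_2(L)). So any comparison sort needs >= ceil(log_2(33!)) = 123 comparisons in the worst case.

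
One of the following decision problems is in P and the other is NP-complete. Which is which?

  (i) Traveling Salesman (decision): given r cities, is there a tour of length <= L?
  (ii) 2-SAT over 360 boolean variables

(i) is NP-complete: reduces from Hamiltonian Cycle.
(ii) is P: 2-SAT is solvable in linear time via implication-graph SCCs.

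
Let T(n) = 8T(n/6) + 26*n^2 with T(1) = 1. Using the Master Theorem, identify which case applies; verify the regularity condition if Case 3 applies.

a=8, b=6, f(n)=26*n^2.
log_6(8) = 1.161 < 2.
f(n) = Omega(n^(1.161+epsilon)) for some epsilon > 0, so Case 3 is the candidate.
Regularity: a*f(n/b) = 8*26*(n/6)^2 = (8/36)*26*n^2 <= c*f(n) with c = 8/36 < 1. Satisfied.
Case 3: T(n) = Theta(n^2).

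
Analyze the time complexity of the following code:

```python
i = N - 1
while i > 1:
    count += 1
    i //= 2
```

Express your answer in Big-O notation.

Time complexity: O(log n).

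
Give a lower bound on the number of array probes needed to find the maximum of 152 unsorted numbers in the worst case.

Adversary: any unprobed cell could hold a value larger than everything seen so far. If fewer than 152 cells are probed, the adversary places the max in an unprobed cell. So all 152 cells must be examined; together with 152-1 comparisons this is tight.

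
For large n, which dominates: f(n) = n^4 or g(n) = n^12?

g(n) = n^12 grows faster: n^12/n^4 = n^8 -> infinity.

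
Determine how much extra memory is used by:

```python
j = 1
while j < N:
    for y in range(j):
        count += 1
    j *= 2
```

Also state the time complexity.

Space complexity: O(1).
Only a constant amount of auxiliary storage is used; nothing grows with n.
Time complexity: O(n).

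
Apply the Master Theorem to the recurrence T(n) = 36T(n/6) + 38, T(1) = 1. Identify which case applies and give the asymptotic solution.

a=36, b=6, f(n)=38.
log_6(36) = 2 > 0.
Since f(n) = O(n^0) is polynomially smaller than n^2, Case 1 applies.
T(n) = Theta(n^2).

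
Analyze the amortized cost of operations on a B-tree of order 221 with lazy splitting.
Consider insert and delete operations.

In a B-tree of order 221, a node splits when it has 221 keys. With lazy splitting, we use potential Phi = number of full nodes + number of near-empty nodes. Each split costs O(1) but reduces potential. Between splits, at least 110 insertions must occur in that node. Amortized structural cost is O(1) per operation, plus O(log_221 n) traversal.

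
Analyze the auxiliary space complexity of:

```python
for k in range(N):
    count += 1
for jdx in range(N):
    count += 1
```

Space complexity: O(1).
Only a constant amount of auxiliary storage is used; nothing grows with n.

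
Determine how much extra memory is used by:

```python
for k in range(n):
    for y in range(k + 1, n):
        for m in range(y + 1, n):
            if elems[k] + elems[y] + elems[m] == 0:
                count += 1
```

Space complexity: O(1).
Only a constant amount of auxiliary storage is used; nothing grows with n.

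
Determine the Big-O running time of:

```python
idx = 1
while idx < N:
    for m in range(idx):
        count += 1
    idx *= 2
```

Time complexity: O(n).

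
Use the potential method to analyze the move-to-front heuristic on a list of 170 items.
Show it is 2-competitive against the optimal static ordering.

Let Phi = number of inversions between the MTF list and the optimal static list (0 <= Phi <= C(170,2)). Accessing an element at MTF position k and optimal position j: the move-to-front destroys all k-1 inversions in front of it that are not in front in optimal (>= k-j of them) and creates at most j-1 new ones. Amortized cost <= k + (j-1) - (k-j) = 2j - 1 <= 2 * optimal cost.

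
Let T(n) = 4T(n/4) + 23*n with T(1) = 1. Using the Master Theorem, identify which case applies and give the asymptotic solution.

a=4, b=4, f(n)=23*n.
log_4(4) = 1, so n^(log_b(a)) = n.
f(n) = Theta(n), so Case 2 applies.
T(n) = Theta(n log n).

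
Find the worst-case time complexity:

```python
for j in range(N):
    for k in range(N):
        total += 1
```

Time complexity: O(n^2).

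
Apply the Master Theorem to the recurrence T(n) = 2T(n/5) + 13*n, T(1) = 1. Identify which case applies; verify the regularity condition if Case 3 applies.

a=2, b=5, f(n)=13*n.
log_5(2) = 0.4307 < 1.
f(n) = Omega(n^(0.4307+epsilon)) for some epsilon > 0, so Case 3 is the candidate.
Regularity: a*f(n/b) = 2*13*(n/5)^1 = (2/5)*13*n^1 <= c*f(n) with c = 2/5 < 1. Satisfied.
Case 3: T(n) = Theta(n).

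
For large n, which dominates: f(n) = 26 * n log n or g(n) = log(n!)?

f(n) = 26 * n log n and g(n) = log(n!) are Theta of each other: Stirling: log(n!) = n log n - n + O(log n) = Theta(n log n); the constant 26 doesn't change the Theta class.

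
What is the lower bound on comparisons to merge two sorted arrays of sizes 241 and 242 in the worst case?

Adversary: with |241 - 242| <= 1 the inputs can be fully interleaved so that every adjacent pair in the merged output comes from different arrays. Then each of the 482 adjacent pairs must be directly compared, or the algorithm cannot determine their relative order. Standard merge meets this bound.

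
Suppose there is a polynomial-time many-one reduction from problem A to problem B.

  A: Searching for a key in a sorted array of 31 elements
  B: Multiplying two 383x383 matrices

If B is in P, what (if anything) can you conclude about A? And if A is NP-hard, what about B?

A poly-time reduction A <=_p B means any A-instance can be transformed to a B-instance in poly time.
If B is in P: compose the reduction with B's poly-time algorithm to solve A in poly time, so A is in P.
If A is NP-hard: every NP problem reduces to A, which reduces to B; composing reductions, every NP problem reduces to B, so B is NP-hard.
(Here in fact A is P and B is P.)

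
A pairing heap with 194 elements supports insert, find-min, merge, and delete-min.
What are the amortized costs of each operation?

Pairing heaps are self-adjusting heap-ordered trees. Insert and merge link two roots: O(1). Find-min reads the root: O(1). Delete-min removes the root, then pairs children in two passes; amortized cost is O(log 194) = O(log n).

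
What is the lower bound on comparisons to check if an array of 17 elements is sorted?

To verify 17 elements are sorted, we must compare each consecutive pair. Skipping any pair allows an adversary to swap them. Therefore 16 comparisons are necessary and sufficient.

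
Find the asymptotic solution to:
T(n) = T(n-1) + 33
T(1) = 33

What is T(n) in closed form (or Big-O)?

Unrolling: T(n) = T(n-1) + 33 = T(n-2) + 2*33 = ... = T(1) + (n-1)*33 = 33 + (n-1)*33 = 33n.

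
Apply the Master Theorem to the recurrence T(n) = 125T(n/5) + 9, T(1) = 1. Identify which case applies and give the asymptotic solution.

a=125, b=5, f(n)=9.
log_5(125) = 3 > 0.
Since f(n) = O(n^0) is polynomially smaller than n^3, Case 1 applies.
T(n) = Theta(n^3).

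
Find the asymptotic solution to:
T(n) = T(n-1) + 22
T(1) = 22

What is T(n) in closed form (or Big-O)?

Unrolling: T(n) = T(n-1) + 22 = T(n-2) + 2*22 = ... = T(1) + (n-1)*22 = 22 + (n-1)*22 = 22n.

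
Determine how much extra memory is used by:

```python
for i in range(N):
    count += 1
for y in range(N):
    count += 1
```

Space complexity: O(1).
Only a constant amount of auxiliary storage is used; nothing grows with n.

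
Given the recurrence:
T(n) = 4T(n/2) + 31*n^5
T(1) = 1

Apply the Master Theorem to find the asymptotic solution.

a=4, b=2, f(n)=31*n^5. log_2(4) = 2 < 5. Case 3: T(n) = O(n^5).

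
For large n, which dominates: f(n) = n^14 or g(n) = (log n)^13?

f(n) = n^14 grows faster: any positive polynomial dominates any polylog.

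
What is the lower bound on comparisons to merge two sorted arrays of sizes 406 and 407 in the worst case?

Adversary: with |406 - 407| <= 1 the inputs can be fully interleaved so that every adjacent pair in the merged output comes from different arrays. Then each of the 812 adjacent pairs must be directly compared, or the algorithm cannot determine their relative order. Standard merge meets this bound.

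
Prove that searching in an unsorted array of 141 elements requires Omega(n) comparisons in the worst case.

An adversary can always place the target in the last position checked. Until all 141 positions are examined, the target might be in any unchecked position. Therefore 141 comparisons are necessary.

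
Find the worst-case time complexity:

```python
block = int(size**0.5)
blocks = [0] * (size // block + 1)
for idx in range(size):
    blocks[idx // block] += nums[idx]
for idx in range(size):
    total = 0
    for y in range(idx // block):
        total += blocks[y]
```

Time complexity: O(n * sqrt(n)).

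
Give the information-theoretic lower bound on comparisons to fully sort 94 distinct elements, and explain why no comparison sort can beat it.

A comparison sort is a binary decision tree whose leaves are the 94! = 108736615665674308027365285256786601004186803580182872307497374434045199869417927630229109214583415458560865651202385340530688000000000000000000000 possible output permutations. A binary tree with L leaves has height >= ceil(log_2(L)). So any comparison sort needs >= ceil(log_2(94!)) = 486 comparisons in the worst case.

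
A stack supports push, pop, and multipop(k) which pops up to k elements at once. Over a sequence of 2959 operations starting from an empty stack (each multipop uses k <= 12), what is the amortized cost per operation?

Each element is pushed exactly once and popped at most once (whether by pop or as part of a multipop). So the total number of individual pops over the whole sequence is at most the number of pushes, which is at most 2959. Total work <= 2 * 2959, hence O(1) amortized per operation.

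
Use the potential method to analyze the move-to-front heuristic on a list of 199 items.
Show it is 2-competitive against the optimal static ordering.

Let Phi = number of inversions between the MTF list and the optimal static list (0 <= Phi <= C(199,2)). Accessing an element at MTF position k and optimal position j: the move-to-front destroys all k-1 inversions in front of it that are not in front in optimal (>= k-j of them) and creates at most j-1 new ones. Amortized cost <= k + (j-1) - (k-j) = 2j - 1 <= 2 * optimal cost.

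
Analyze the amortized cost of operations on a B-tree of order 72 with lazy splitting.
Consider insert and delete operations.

In a B-tree of order 72, a node splits when it has 72 keys. With lazy splitting, we use potential Phi = number of full nodes + number of near-empty nodes. Each split costs O(1) but reduces potential. Between splits, at least 36 insertions must occur in that node. Amortized structural cost is O(1) per operation, plus O(log_72 n) traversal.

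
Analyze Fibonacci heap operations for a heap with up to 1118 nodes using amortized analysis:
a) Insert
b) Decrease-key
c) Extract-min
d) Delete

Fibonacci heaps use lazy consolidation. Potential function Phi = t + 2m (t = number of trees, m = marked nodes).
- Insert: O(1) actual, Delta Phi = +1 (one new tree) => O(1) amortized.
- Decrease-key: with c cascading cuts, actual cost is O(c); Delta Phi <= c - 2(c-1) + 2 = 4 - c (c new trees; >= c-1 marks cleared; <= 1 new mark). Amortized O(c) + (4 - c) = O(1).
- Extract-min: O(D(n) + t) actual; consolidation drops t to <= D(n)+1, so Delta Phi pays for the t term. D(n) = O(log n) for n = 1118 => O(log n) amortized.
- Delete: decrease-key to -inf then extract-min = O(log n).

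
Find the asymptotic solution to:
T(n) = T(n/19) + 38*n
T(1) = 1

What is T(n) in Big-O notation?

Geometric series: 38*n*(1 + 1/19 + 1/19^2 + ...) = O(n). T(n) = O(n).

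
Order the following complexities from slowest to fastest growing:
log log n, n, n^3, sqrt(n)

Ordered by growth rate: log log n < sqrt(n) < n < n^3.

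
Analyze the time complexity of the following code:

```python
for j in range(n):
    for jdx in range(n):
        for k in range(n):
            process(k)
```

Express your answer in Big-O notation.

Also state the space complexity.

Time complexity: O(n^3).
Space complexity: O(1).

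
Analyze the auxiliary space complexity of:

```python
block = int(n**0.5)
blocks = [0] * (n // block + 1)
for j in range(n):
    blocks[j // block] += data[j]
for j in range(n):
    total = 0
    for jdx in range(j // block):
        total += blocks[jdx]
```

Space complexity: O(sqrt(n)).
Storage scales with sqrt(n).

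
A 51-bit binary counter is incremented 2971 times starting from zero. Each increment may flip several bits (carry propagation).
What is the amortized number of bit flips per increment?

Bit i flips on every 2^i-th increment, so over 2971 increments bit i flips floor(2971/2^i) times. Summing over i: total flips < 2 * 2971. Amortized: < 2 = O(1) per increment.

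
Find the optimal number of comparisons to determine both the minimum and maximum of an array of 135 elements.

Naive approach: 268 comparisons (134 for max + 134 for min).
Optimal: Compare elements in pairs first (floor(n/2) = 67 comparisons), then find max among winners and min among losers (67 comparisons each).
Total: ceil(3n/2) - 2 = 201 comparisons. An adversary argument shows this is also a lower bound.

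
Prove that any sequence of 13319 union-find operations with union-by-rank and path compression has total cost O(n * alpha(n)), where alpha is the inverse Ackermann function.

Using Tarjan's analysis with rank-based potential function. Union-by-rank keeps tree height O(log n). Path compression flattens paths during find. For n = 13319 operations, total cost is O(n * alpha(n)), effectively O(n) since alpha grows incredibly slowly.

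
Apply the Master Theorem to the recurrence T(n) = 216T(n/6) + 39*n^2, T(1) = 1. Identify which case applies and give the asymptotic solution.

a=216, b=6, f(n)=39*n^2.
log_6(216) = 3 > 2.
Since f(n) = O(n^2) is polynomially smaller than n^3, Case 1 applies.
T(n) = Theta(n^3).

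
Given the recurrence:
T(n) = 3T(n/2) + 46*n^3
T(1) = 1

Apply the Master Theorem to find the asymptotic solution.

a=3, b=2, f(n)=46*n^3. log_2(3) = 1.585 < 3. Case 3: T(n) = O(n^3).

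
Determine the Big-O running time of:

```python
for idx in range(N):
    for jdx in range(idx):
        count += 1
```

Time complexity: O(n^2).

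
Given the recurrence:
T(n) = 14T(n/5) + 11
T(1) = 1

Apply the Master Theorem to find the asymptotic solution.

a=14, b=5, f(n)=11. log_5(14) = 1.64. Case 1 of Master Theorem: T(n) = O(n^1.64).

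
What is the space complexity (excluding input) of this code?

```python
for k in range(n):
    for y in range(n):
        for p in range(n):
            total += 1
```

Space complexity: O(1).
Only a constant amount of auxiliary storage is used; nothing grows with n.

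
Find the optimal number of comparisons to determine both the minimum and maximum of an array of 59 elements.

Naive approach: 116 comparisons (58 for max + 58 for min).
Optimal: Compare elements in pairs first (floor(n/2) = 29 comparisons), then find max among winners and min among losers (29 comparisons each).
Total: ceil(3n/2) - 2 = 87 comparisons. An adversary argument shows this is also a lower bound.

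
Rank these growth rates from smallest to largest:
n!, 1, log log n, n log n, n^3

Ordered by growth rate: 1 < log log n < n log n < n^3 < n!.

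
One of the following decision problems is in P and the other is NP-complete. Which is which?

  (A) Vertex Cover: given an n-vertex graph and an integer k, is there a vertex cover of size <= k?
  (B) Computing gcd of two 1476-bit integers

(A) is NP-complete: one of Karp's 21 NP-complete problems (with k part of the input; for any fixed constant k it is in P).
(B) is P: the Euclidean algorithm runs in polynomial time in the bit-length.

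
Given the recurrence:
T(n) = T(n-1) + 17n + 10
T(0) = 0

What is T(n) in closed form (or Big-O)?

Dominant term in sum is 17*sum(i, i=1..n) = 17*n*(n+1)/2 = O(n^2).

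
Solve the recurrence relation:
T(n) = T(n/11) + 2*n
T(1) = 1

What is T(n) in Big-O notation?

Geometric series: 2*n*(1 + 1/11 + 1/11^2 + ...) = O(n). T(n) = O(n).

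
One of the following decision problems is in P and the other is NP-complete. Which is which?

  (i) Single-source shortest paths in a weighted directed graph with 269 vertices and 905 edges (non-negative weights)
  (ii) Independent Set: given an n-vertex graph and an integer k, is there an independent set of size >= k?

(i) is P: Dijkstra's algorithm runs in O((V+E) log V).
(ii) is NP-complete: complement of Clique (with k part of the input).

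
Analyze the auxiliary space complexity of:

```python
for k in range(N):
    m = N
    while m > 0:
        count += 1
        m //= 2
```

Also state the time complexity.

Space complexity: O(1).
Only a constant amount of auxiliary storage is used; nothing grows with n.
Time complexity: O(n log n).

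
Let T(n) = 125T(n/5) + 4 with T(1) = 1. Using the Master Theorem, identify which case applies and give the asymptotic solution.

a=125, b=5, f(n)=4.
log_5(125) = 3 > 0.
Since f(n) = O(n^0) is polynomially smaller than n^3, Case 1 applies.
T(n) = Theta(n^3).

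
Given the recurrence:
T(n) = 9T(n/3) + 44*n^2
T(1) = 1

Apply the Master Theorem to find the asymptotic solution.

a=9, b=3, f(n)=44*n^2. log_3(9) = 2. Case 2: T(n) = O(n^2 log n).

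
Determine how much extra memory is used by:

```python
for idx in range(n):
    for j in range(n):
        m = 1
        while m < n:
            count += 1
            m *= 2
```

Space complexity: O(1).
Only a constant amount of auxiliary storage is used; nothing grows with n.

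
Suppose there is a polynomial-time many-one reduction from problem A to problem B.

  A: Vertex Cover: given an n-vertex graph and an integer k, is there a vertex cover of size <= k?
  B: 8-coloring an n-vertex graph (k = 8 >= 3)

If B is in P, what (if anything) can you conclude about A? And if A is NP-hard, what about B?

A poly-time reduction A <=_p B means any A-instance can be transformed to a B-instance in poly time.
If B is in P: compose the reduction with B's poly-time algorithm to solve A in poly time, so A is in P.
If A is NP-hard: every NP problem reduces to A, which reduces to B; composing reductions, every NP problem reduces to B, so B is NP-hard.
(Here in fact A is NP-complete and B is NP-complete.)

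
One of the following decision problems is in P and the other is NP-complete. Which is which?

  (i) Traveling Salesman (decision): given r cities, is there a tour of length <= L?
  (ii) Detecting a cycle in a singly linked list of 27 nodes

(i) is NP-complete: reduces from Hamiltonian Cycle.
(ii) is P: Floyd's tortoise-and-hare runs in O(n) time, O(1) space.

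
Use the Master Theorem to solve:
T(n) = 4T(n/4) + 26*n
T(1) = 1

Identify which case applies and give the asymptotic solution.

a=4, b=4, f(n)=26*n.
log_4(4) = 1, so n^(log_b(a)) = n.
f(n) = Theta(n), so Case 2 applies.
T(n) = Theta(n log n).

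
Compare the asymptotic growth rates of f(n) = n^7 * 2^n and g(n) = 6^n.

g(n) = 6^n grows faster: 6^n / (n^7 2^n) = (6/2)^n / n^7 -> infinity since 6/2 > 1.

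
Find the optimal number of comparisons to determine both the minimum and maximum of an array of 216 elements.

Naive approach: 430 comparisons (215 for max + 215 for min).
Optimal: Compare elements in pairs first (floor(n/2) = 108 comparisons), then find max among winners and min among losers (107 comparisons each).
Total: ceil(3n/2) - 2 = 322 comparisons. An adversary argument shows this is also a lower bound.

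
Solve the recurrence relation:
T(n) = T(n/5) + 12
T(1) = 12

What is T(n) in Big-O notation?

Each step divides n by 5 and adds 12. After log_5(n) steps, T(n) = O(log n).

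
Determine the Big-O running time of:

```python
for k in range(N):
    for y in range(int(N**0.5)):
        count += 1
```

Time complexity: O(n * sqrt(n)).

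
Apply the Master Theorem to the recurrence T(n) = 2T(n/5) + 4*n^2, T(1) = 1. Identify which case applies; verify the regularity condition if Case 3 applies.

a=2, b=5, f(n)=4*n^2.
log_5(2) = 0.4307 < 2.
f(n) = Omega(n^(0.4307+epsilon)) for some epsilon > 0, so Case 3 is the candidate.
Regularity: a*f(n/b) = 2*4*(n/5)^2 = (2/25)*4*n^2 <= c*f(n) with c = 2/25 < 1. Satisfied.
Case 3: T(n) = Theta(n^2).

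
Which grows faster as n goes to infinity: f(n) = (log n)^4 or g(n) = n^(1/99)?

g(n) = n^(1/99) grows faster: any positive power of n dominates any polylog.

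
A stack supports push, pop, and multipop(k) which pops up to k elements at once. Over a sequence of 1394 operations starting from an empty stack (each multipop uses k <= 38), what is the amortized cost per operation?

Each element is pushed exactly once and popped at most once (whether by pop or as part of a multipop). So the total number of individual pops over the whole sequence is at most the number of pushes, which is at most 1394. Total work <= 2 * 1394, hence O(1) amortized per operation.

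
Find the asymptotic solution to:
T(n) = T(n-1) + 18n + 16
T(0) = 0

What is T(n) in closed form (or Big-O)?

Dominant term in sum is 18*sum(i, i=1..n) = 18*n*(n+1)/2 = O(n^2).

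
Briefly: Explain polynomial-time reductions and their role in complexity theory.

A poly-time reduction from A to B transforms any instance of A into an instance of B in polynomial time. If A reduces to B and B is in P, then A is in P. If A is NP-hard and A reduces to B, then B is NP-hard. Reductions transfer hardness upward and tractability downward.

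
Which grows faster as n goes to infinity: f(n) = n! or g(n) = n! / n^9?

f(n) = n! grows faster: the ratio n!/(n!/n^9) = n^9 -> infinity.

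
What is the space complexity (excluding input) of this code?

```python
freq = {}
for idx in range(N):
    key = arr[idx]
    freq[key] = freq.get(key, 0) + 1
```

Space complexity: O(n).
Auxiliary storage grows linearly with the input size n in the worst case.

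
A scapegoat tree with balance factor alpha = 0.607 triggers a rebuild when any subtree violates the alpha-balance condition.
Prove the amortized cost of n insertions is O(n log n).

Define potential Phi = c * sum of |size(left(v)) - size(right(v))| over all nodes. An insertion at depth d costs O(d) = O(log n) and increases Phi by O(log n). When a rebuild of subtree of size s occurs, it costs O(s) but reduces Phi by Omega(s). With alpha = 0.607, between rebuilds Omega(s) insertions must occur. Amortized cost per insertion: O(log n).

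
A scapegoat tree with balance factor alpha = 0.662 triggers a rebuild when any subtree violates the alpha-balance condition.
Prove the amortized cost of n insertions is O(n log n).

Define potential Phi = c * sum of |size(left(v)) - size(right(v))| over all nodes. An insertion at depth d costs O(d) = O(log n) and increases Phi by O(log n). When a rebuild of subtree of size s occurs, it costs O(s) but reduces Phi by Omega(s). With alpha = 0.662, between rebuilds Omega(s) insertions must occur. Amortized cost per insertion: O(log n).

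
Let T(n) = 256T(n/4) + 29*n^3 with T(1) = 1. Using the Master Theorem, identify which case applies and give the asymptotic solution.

a=256, b=4, f(n)=29*n^3.
log_4(256) = 4 > 3.
Since f(n) = O(n^3) is polynomially smaller than n^4, Case 1 applies.
T(n) = Theta(n^4).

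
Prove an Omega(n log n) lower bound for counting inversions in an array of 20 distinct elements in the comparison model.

Decision-tree argument: at any leaf, the comparisons made (with transitivity) must totally order all 20 elements -- otherwise some pair (i,j) is unordered, and an adversary can present two inputs agreeing on every comparison made but with that pair flipped, changing the inversion count by 1, so the leaf's output is wrong on one of them. Hence the tree has >= 20! leaves and height >= log_2(20!) = Omega(n log n). Modified merge sort achieves O(n log n).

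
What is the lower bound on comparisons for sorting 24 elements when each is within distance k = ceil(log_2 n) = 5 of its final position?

Partition the 24 positions into floor(n/k) blocks of k = 5 consecutive positions; any permutation within a block keeps every element within k of its final position, so there are at least (k!)^(n/k) distinguishable inputs. Lower bound: log_2((k!)^(n/k)) = (n/k) * log_2(k!) = Theta(n log k); with k = ceil(log_2 n), this is Omega(n log log n).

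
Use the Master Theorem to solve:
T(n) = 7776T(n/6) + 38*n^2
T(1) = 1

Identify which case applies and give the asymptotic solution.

a=7776, b=6, f(n)=38*n^2.
log_6(7776) = 5 > 2.
Since f(n) = O(n^2) is polynomially smaller than n^5, Case 1 applies.
T(n) = Theta(n^5).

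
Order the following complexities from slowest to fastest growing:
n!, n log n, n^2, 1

Ordered by growth rate: 1 < n log n < n^2 < n!.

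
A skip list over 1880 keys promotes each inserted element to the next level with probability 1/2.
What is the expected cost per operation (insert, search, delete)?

Expected number of levels is O(log_2(1880)) = O(log n). A search visits O(1) expected nodes per level over O(log n) levels. Insert/delete are a search plus O(1) pointer updates per level. Expected O(log n) per operation.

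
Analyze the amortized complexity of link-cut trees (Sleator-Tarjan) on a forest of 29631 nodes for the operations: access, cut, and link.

Link-cut trees represent the forest using splay trees over preferred paths. With potential Phi = sum over nodes of log(size of virtual subtree), each access on 29631 nodes is O(log 29631) = O(log n) amortized by the splay-tree access lemma. Cut and link are O(1) plus one access.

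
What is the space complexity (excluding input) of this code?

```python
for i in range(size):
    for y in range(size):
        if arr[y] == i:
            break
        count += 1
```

Space complexity: O(1).
Only a constant amount of auxiliary storage is used; nothing grows with n.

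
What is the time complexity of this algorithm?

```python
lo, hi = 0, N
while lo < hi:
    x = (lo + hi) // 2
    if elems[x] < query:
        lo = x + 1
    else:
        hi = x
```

Time complexity: O(log n).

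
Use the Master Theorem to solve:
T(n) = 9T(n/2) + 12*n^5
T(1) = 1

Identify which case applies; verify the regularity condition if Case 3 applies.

a=9, b=2, f(n)=12*n^5.
log_2(9) = 3.17 < 5.
f(n) = Omega(n^(3.17+epsilon)) for some epsilon > 0, so Case 3 is the candidate.
Regularity: a*f(n/b) = 9*12*(n/2)^5 = (9/32)*12*n^5 <= c*f(n) with c = 9/32 < 1. Satisfied.
Case 3: T(n) = Theta(n^5).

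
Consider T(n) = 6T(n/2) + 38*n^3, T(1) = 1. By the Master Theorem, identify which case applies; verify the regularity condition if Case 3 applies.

a=6, b=2, f(n)=38*n^3.
log_2(6) = 2.585 < 3.
f(n) = Omega(n^(2.585+epsilon)) for some epsilon > 0, so Case 3 is the candidate.
Regularity: a*f(n/b) = 6*38*(n/2)^3 = (6/8)*38*n^3 <= c*f(n) with c = 6/8 < 1. Satisfied.
Case 3: T(n) = Theta(n^3).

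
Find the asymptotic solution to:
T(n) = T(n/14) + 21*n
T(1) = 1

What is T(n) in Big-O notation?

Geometric series: 21*n*(1 + 1/14 + 1/14^2 + ...) = O(n). T(n) = O(n).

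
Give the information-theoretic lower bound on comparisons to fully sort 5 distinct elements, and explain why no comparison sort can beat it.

A comparison sort is a binary decision tree whose leaves are the 5! = 120 possible output permutations. A binary tree with L leaves has height >= ceil(log_2(L)). So any comparison sort needs >= ceil(log_2(5!)) = 7 comparisons in the worst case.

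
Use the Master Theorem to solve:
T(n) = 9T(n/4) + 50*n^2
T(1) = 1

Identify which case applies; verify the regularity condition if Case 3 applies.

a=9, b=4, f(n)=50*n^2.
log_4(9) = 1.585 < 2.
f(n) = Omega(n^(1.585+epsilon)) for some epsilon > 0, so Case 3 is the candidate.
Regularity: a*f(n/b) = 9*50*(n/4)^2 = (9/16)*50*n^2 <= c*f(n) with c = 9/16 < 1. Satisfied.
Case 3: T(n) = Theta(n^2).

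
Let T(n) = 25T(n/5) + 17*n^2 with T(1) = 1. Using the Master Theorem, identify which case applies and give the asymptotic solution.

a=25, b=5, f(n)=17*n^2.
log_5(25) = 2, so n^(log_b(a)) = n^2.
f(n) = Theta(n^2), so Case 2 applies.
T(n) = Theta(n^2 log n).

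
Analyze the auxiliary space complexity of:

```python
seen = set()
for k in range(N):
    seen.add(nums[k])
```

Space complexity: O(n).
Auxiliary storage grows linearly with the input size n in the worst case.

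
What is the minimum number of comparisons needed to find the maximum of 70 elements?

Finding the maximum requires 69 comparisons. Each comparison eliminates exactly one candidate. With 70 candidates, we need 69 eliminations.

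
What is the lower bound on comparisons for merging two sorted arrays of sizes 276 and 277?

Adversary argument: with sizes 276 and 277 (differing by at most 1), interleave the two arrays so that every consecutive pair in the output comes from different inputs. Then each of the 552 adjacent output pairs must be directly compared, or the algorithm cannot determine their relative order. So 552 comparisons are necessary; standard merge achieves this.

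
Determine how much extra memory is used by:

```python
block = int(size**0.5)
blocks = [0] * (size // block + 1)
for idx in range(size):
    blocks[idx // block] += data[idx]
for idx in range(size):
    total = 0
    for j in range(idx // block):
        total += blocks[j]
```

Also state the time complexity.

Space complexity: O(sqrt(n)).
Storage scales with sqrt(n).
Time complexity: O(n * sqrt(n)).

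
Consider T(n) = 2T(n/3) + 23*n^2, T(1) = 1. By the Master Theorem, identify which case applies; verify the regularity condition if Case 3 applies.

a=2, b=3, f(n)=23*n^2.
log_3(2) = 0.6309 < 2.
f(n) = Omega(n^(0.6309+epsilon)) for some epsilon > 0, so Case 3 is the candidate.
Regularity: a*f(n/b) = 2*23*(n/3)^2 = (2/9)*23*n^2 <= c*f(n) with c = 2/9 < 1. Satisfied.
Case 3: T(n) = Theta(n^2).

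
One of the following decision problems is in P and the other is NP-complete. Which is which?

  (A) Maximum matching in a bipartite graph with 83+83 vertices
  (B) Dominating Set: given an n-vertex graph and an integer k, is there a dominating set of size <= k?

(A) is P: Hopcroft-Karp runs in O(E sqrt(V)).
(B) is NP-complete: reduces from Set Cover (with k part of the input).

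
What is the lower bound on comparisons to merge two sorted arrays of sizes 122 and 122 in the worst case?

Adversary: with |122 - 122| <= 1 the inputs can be fully interleaved so that every adjacent pair in the merged output comes from different arrays. Then each of the 243 adjacent pairs must be directly compared, or the algorithm cannot determine their relative order. Standard merge meets this bound.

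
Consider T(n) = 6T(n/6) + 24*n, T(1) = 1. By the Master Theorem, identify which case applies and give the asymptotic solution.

a=6, b=6, f(n)=24*n.
log_6(6) = 1, so n^(log_b(a)) = n.
f(n) = Theta(n), so Case 2 applies.
T(n) = Theta(n log n).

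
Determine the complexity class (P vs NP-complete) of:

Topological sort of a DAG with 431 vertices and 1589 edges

This problem is in P: DFS-based topological sort runs in O(V+E).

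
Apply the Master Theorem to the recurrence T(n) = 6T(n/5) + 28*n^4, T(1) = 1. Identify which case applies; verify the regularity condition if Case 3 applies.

a=6, b=5, f(n)=28*n^4.
log_5(6) = 1.113 < 4.
f(n) = Omega(n^(1.113+epsilon)) for some epsilon > 0, so Case 3 is the candidate.
Regularity: a*f(n/b) = 6*28*(n/5)^4 = (6/625)*28*n^4 <= c*f(n) with c = 6/625 < 1. Satisfied.
Case 3: T(n) = Theta(n^4).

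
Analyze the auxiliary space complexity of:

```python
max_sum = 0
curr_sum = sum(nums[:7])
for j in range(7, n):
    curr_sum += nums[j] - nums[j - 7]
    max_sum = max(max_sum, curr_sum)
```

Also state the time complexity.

Space complexity: O(1).
Only a constant amount of auxiliary storage is used; nothing grows with n.
Time complexity: O(n).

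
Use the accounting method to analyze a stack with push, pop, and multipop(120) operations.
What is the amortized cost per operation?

Assign 2 credits per push (1 for the push, 1 saved for a future pop). Each pop or element popped by multipop(120) uses 1 saved credit. Total credits never go negative, so amortized cost is O(1).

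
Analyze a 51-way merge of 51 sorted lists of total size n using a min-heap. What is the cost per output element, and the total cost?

Maintain a min-heap of size 51 holding the current head of each list. Each output step does one extract-min (O(log 51)) and one insert of that list's next element (O(log 51)). Each of the n elements passes through the heap exactly once, so the total cost is O(n log 51), i.e. O(log 51) per output element.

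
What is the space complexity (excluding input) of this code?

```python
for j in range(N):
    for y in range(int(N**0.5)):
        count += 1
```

Space complexity: O(1).
Only a constant amount of auxiliary storage is used; nothing grows with n.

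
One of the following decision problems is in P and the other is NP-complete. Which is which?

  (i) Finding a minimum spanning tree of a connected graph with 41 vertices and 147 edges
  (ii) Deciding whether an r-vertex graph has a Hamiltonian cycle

(i) is P: Kruskal's / Prim's algorithms run in polynomial time.
(ii) is NP-complete: one of Karp's 21 NP-complete problems.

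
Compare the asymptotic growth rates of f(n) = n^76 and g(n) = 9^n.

g(n) = 9^n grows faster: any exponential with base > 1 dominates every polynomial.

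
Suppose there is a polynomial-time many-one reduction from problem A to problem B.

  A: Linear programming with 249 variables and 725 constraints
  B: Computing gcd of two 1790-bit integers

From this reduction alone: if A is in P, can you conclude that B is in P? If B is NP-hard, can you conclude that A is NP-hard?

A poly-time reduction A <=_p B transfers tractability DOWN (B easy => A easy) and hardness UP (A hard => B hard), not the reverse.
From A in P, the reduction alone does NOT give B in P: any problem in P trivially reduces to SAT, yet SAT is not known to be in P.
From B NP-hard, the reduction alone does NOT give A NP-hard: again, easy problems reduce to hard ones.
(Here in fact A is P and B is P.)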